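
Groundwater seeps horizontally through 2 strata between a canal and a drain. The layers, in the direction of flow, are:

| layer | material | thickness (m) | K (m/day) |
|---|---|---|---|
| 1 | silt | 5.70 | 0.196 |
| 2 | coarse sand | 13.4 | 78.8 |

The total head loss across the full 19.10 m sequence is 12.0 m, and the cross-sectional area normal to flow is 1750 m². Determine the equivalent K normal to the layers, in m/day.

Flow is perpendicular to layering, so the layers act in series and the equivalent K is the thickness-weighted harmonic mean.
Total thickness L = 5.70 + 13.4 = 19.10 m.
Σ(b_i/K_i) = 5.70/0.196 + 13.4/78.8 = 29.25 d.
K_eq = L / Σ(b_i/K_i) = 19.10 / 29.25 = 0.6530 m/day.

0.653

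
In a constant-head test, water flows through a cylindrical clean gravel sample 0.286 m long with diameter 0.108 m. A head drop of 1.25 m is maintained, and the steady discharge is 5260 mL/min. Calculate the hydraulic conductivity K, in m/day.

189

Cross-sectional area A = π·(d/2)² = π × (0.108/2)² = 0.009161 m².
Convert discharge: 5260 mL/min = 8.767e-05 m³/s.
Darcy's law rearranged: K = Q·L / (A·Δh) = 8.767e-05 × 0.286 / (0.009161 × 1.25) = 0.002190 m/s = 189.2 m/day.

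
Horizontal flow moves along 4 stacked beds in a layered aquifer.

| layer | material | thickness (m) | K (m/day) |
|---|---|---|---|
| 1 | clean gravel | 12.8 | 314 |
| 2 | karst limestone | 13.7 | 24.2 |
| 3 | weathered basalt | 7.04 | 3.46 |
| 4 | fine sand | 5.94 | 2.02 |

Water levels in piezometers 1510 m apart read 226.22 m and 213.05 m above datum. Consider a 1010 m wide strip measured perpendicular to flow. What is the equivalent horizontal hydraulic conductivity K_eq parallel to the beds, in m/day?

111

Flow is parallel to layering, so each bed carries its own Darcy discharge and the transmissivities add.
Σ(K_i·b_i) = 314×12.8 + 24.2×13.7 + 3.46×7.04 + 2.02×5.94 = 4387 m²/day.
Total thickness b = 39.48 m, so K_eq = Σ(K_i·b_i)/b = 111.1 m/day.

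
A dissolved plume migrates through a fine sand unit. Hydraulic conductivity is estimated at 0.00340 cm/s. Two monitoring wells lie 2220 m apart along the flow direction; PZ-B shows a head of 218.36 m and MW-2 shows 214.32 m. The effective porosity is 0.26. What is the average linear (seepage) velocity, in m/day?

0.0206

Convert K: 0.00340 cm/s × 864 = 2.938 m/day.
Hydraulic gradient i = (218.36 − 214.32) / 2220 = 4.04 / 2220 = 0.001820.
Darcy flux q = K · i = 2.938 × 0.001820 = 0.005346 m/day.
Seepage velocity v = q / n_e = 0.005346 / 0.26 = 0.02056 m/day.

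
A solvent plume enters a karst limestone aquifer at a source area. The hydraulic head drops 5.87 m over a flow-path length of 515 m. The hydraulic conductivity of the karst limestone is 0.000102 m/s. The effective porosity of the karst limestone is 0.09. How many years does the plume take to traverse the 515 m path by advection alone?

Convert K: 0.000102 m/s × 86400 = 8.813 m/day.
Hydraulic gradient i = Δh / L = 5.87 / 515 = 0.01140.
Darcy flux q = K · i = 8.813 × 0.01140 = 0.1004 m/day.
Seepage velocity v = q / n_e = 0.1004 / 0.09 = 1.116 m/day.
Travel time t = L / v = 515 / 1.116 = 461.4 days = 1.263 years.

1.26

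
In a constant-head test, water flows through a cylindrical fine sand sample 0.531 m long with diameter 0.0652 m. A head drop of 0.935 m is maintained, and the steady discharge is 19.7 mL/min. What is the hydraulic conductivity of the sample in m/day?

4.83

Cross-sectional area A = π·(d/2)² = π × (0.0652/2)² = 0.003339 m².
Convert discharge: 19.7 mL/min = 3.283e-07 m³/s.
Darcy's law rearranged: K = Q·L / (A·Δh) = 3.283e-07 × 0.531 / (0.003339 × 0.935) = 5.585e-05 m/s = 4.825 m/day.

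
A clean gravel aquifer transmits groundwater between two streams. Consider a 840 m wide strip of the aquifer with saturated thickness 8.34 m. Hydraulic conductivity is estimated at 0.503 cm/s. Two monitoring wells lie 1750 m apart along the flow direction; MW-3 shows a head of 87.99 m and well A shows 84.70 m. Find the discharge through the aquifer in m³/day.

Convert K: 0.503 cm/s × 864 = 434.6 m/day.
Cross-sectional area A = 840 × 8.34 = 7006 m².
Hydraulic gradient i = (87.99 − 84.70) / 1750 = 3.29 / 1750 = 0.001880.
Darcy's law: Q = K · A · i = 434.6 × 7006 × 0.001880 = 5724 m³/day.

5720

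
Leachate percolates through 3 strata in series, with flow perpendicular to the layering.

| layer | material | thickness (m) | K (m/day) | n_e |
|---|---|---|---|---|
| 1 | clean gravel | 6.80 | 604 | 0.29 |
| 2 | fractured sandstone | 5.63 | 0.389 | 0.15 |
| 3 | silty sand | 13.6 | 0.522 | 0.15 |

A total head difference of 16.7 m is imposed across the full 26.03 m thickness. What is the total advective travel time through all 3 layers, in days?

11.8

With flow normal to the layers, continuity requires the same specific discharge q through every layer.
Σ(b_i/K_i) = 6.80/604 + 5.63/0.389 + 13.6/0.522 = 40.54 d.
q = Δh / Σ(b_i/K_i) = 16.7 / 40.54 = 0.4120 m/day.
In each layer the seepage velocity is v_i = q/n_i, so the layer transit time is t_i = b_i·n_i / q:
  layer 1 (clean gravel): t_1 = 6.80 × 0.29 / 0.4120 = 4.787 d
  layer 2 (fractured sandstone): t_2 = 5.63 × 0.15 / 0.4120 = 2.050 d
  layer 3 (silty sand): t_3 = 13.6 × 0.15 / 0.4120 = 4.952 d
Total t = Σ t_i = 11.79 days.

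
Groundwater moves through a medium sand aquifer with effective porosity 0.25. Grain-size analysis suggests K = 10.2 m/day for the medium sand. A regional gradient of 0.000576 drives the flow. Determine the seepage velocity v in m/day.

Hydraulic gradient i = 0.000576.
Darcy flux q = K · i = 10.20 × 0.0005760 = 0.005875 m/day.
Seepage velocity v = q / n_e = 0.005875 / 0.25 = 0.02350 m/day.

0.0235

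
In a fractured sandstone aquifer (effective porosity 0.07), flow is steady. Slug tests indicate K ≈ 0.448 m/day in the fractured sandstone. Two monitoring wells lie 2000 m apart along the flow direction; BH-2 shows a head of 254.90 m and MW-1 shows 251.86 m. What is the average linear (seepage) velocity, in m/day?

Hydraulic gradient i = (254.90 − 251.86) / 2000 = 3.04 / 2000 = 0.001520.
Darcy flux q = K · i = 0.4480 × 0.001520 = 0.0006810 m/day.
Seepage velocity v = q / n_e = 0.0006810 / 0.07 = 0.009728 m/day.

0.00973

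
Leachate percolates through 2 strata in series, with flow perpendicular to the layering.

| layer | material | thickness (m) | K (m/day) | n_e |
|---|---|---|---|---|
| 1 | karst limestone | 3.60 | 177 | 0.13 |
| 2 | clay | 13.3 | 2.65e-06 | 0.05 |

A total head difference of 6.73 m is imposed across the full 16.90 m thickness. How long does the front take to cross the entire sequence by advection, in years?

2310

With flow normal to the layers, continuity requires the same specific discharge q through every layer.
Σ(b_i/K_i) = 3.60/177 + 13.3/2.65e-06 = 5.019e+06 d.
q = Δh / Σ(b_i/K_i) = 6.73 / 5.019e+06 = 1.341e-06 m/day.
In each layer the seepage velocity is v_i = q/n_i, so the layer transit time is t_i = b_i·n_i / q:
  layer 1 (karst limestone): t_1 = 3.60 × 0.13 / 1.341e-06 = 3.490e+05 d
  layer 2 (clay): t_2 = 13.3 × 0.05 / 1.341e-06 = 4.959e+05 d
Total t = Σ t_i = 8.449e+05 days = 2313 years.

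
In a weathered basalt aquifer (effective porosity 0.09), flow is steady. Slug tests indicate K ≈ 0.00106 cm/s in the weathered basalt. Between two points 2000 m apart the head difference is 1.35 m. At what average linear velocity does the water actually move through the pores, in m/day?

0.00687

Convert K: 0.00106 cm/s × 864 = 0.9158 m/day.
Hydraulic gradient i = Δh / L = 1.35 / 2000 = 0.0006750.
Darcy flux q = K · i = 0.9158 × 0.0006750 = 0.0006182 m/day.
Seepage velocity v = q / n_e = 0.0006182 / 0.09 = 0.006869 m/day.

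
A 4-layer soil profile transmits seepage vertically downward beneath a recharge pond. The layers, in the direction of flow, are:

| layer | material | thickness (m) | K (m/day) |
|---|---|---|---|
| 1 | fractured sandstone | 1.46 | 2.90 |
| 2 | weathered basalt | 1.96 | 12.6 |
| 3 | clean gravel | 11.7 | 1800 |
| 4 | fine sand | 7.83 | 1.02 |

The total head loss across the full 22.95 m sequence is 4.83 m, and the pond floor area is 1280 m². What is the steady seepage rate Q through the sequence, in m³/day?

Flow is perpendicular to layering, so the layers act in series and the equivalent K is the thickness-weighted harmonic mean.
Total thickness L = 1.46 + 1.96 + 11.7 + 7.83 = 22.95 m.
Σ(b_i/K_i) = 1.46/2.90 + 1.96/12.6 + 11.7/1800 + 7.83/1.02 = 8.342 d.
K_eq = L / Σ(b_i/K_i) = 22.95 / 8.342 = 2.751 m/day.
Q = K_eq · A · (Δh/L) = 2.751 × 1280 × (4.83/22.95) = 741.1 m³/day.

741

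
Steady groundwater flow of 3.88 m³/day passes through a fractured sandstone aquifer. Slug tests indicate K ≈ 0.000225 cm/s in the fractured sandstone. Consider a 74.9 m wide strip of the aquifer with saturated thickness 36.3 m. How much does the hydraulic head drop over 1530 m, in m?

Convert K: 0.000225 cm/s × 864 = 0.1944 m/day.
Cross-sectional area A = 74.9 × 36.3 = 2719 m².
From Q = K·A·i, i = Q / (K·A) = 3.88 / (0.1944 × 2719) = 0.007341.
Head loss Δh = i · L = 0.007341 × 1530 = 11.23 m.

11.2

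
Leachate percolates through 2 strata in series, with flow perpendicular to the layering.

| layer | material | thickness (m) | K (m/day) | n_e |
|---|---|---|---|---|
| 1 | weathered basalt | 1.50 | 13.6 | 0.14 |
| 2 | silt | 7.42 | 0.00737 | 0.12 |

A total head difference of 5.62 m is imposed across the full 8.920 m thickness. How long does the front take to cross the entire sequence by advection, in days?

197

With flow normal to the layers, continuity requires the same specific discharge q through every layer.
Σ(b_i/K_i) = 1.50/13.6 + 7.42/0.00737 = 1007 d.
q = Δh / Σ(b_i/K_i) = 5.62 / 1007 = 0.005582 m/day.
In each layer the seepage velocity is v_i = q/n_i, so the layer transit time is t_i = b_i·n_i / q:
  layer 1 (weathered basalt): t_1 = 1.50 × 0.14 / 0.005582 = 37.62 d
  layer 2 (silt): t_2 = 7.42 × 0.12 / 0.005582 = 159.5 d
Total t = Σ t_i = 197.2 days.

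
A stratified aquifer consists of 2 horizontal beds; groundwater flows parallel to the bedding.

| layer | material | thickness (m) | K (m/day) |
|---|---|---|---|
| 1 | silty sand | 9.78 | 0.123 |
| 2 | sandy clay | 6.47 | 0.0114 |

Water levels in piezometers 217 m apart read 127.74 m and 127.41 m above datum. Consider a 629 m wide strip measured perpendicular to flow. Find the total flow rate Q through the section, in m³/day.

1.22

Flow is parallel to layering, so each bed carries its own Darcy discharge and the transmissivities add.
Σ(K_i·b_i) = 0.123×9.78 + 0.0114×6.47 = 1.277 m²/day.
Hydraulic gradient i = (127.74 − 127.41) / 217 = 0.33 / 217 = 0.001521.
Q = Σ(K_i·b_i) · W · i = 1.277 × 629 × 0.001521 = 1.221 m³/day.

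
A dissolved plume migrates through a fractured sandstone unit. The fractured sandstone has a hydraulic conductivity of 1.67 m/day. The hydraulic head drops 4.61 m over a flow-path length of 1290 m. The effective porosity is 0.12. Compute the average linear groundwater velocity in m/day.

0.0497

Hydraulic gradient i = Δh / L = 4.61 / 1290 = 0.003574.
Darcy flux q = K · i = 1.670 × 0.003574 = 0.005968 m/day.
Seepage velocity v = q / n_e = 0.005968 / 0.12 = 0.04973 m/day.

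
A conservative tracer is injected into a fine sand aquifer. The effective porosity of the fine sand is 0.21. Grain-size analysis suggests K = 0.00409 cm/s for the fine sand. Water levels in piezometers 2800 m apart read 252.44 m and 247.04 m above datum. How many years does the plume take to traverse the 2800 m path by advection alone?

236

Convert K: 0.00409 cm/s × 864 = 3.534 m/day.
Hydraulic gradient i = (252.44 − 247.04) / 2800 = 5.4 / 2800 = 0.001929.
Darcy flux q = K · i = 3.534 × 0.001929 = 0.006815 m/day.
Seepage velocity v = q / n_e = 0.006815 / 0.21 = 0.03245 m/day.
Travel time t = L / v = 2800 / 0.03245 = 86279 days = 236.2 years.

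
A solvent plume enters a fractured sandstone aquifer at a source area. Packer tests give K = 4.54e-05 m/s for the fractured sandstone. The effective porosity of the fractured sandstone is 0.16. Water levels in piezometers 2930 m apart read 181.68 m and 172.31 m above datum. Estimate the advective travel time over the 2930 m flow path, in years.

Convert K: 4.54e-05 m/s × 86400 = 3.923 m/day.
Hydraulic gradient i = (181.68 − 172.31) / 2930 = 9.37 / 2930 = 0.003198.
Darcy flux q = K · i = 3.923 × 0.003198 = 0.01254 m/day.
Seepage velocity v = q / n_e = 0.01254 / 0.16 = 0.07840 m/day.
Travel time t = L / v = 2930 / 0.07840 = 37372 days = 102.3 years.

102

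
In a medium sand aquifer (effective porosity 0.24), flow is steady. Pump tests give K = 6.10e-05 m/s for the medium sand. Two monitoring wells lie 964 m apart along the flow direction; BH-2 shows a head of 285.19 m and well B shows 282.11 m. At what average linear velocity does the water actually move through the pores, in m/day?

Convert K: 6.10e-05 m/s × 86400 = 5.270 m/day.
Hydraulic gradient i = (285.19 − 282.11) / 964 = 3.08 / 964 = 0.003195.
Darcy flux q = K · i = 5.270 × 0.003195 = 0.01684 m/day.
Seepage velocity v = q / n_e = 0.01684 / 0.24 = 0.07016 m/day.

0.0702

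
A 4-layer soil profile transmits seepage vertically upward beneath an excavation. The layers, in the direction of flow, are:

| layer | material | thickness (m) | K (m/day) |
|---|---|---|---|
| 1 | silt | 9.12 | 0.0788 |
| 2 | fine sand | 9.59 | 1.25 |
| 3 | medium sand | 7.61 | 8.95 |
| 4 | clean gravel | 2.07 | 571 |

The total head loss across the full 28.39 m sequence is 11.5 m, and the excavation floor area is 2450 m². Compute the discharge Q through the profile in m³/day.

Flow is perpendicular to layering, so the layers act in series and the equivalent K is the thickness-weighted harmonic mean.
Total thickness L = 9.12 + 9.59 + 7.61 + 2.07 = 28.39 m.
Σ(b_i/K_i) = 9.12/0.0788 + 9.59/1.25 + 7.61/8.95 + 2.07/571 = 124.3 d.
K_eq = L / Σ(b_i/K_i) = 28.39 / 124.3 = 0.2285 m/day.
Q = K_eq · A · (Δh/L) = 0.2285 × 2450 × (11.5/28.39) = 226.7 m³/day.

227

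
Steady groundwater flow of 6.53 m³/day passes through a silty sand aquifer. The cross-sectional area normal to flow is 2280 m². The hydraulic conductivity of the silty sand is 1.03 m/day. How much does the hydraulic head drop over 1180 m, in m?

3.28

From Q = K·A·i, i = Q / (K·A) = 6.53 / (1.030 × 2280) = 0.002781.
Head loss Δh = i · L = 0.002781 × 1180 = 3.281 m.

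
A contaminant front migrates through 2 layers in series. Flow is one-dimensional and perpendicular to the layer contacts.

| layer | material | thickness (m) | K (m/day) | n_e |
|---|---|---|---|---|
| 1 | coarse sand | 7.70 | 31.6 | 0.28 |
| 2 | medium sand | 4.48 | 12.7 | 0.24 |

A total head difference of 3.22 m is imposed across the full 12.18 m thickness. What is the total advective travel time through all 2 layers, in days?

With flow normal to the layers, continuity requires the same specific discharge q through every layer.
Σ(b_i/K_i) = 7.70/31.6 + 4.48/12.7 = 0.5964 d.
q = Δh / Σ(b_i/K_i) = 3.22 / 0.5964 = 5.399 m/day.
In each layer the seepage velocity is v_i = q/n_i, so the layer transit time is t_i = b_i·n_i / q:
  layer 1 (coarse sand): t_1 = 7.70 × 0.28 / 5.399 = 0.3993 d
  layer 2 (medium sand): t_2 = 4.48 × 0.24 / 5.399 = 0.1992 d
Total t = Σ t_i = 0.5985 days.

0.599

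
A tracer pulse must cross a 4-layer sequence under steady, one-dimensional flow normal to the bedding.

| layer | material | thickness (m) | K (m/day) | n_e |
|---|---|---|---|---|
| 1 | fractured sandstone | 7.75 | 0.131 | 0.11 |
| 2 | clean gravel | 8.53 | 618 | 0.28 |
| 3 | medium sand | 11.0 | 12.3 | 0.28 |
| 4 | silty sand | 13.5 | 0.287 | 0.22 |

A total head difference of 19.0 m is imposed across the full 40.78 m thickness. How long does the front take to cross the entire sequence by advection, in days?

52.4

With flow normal to the layers, continuity requires the same specific discharge q through every layer.
Σ(b_i/K_i) = 7.75/0.131 + 8.53/618 + 11.0/12.3 + 13.5/0.287 = 107.1 d.
q = Δh / Σ(b_i/K_i) = 19.0 / 107.1 = 0.1774 m/day.
In each layer the seepage velocity is v_i = q/n_i, so the layer transit time is t_i = b_i·n_i / q:
  layer 1 (fractured sandstone): t_1 = 7.75 × 0.11 / 0.1774 = 4.806 d
  layer 2 (clean gravel): t_2 = 8.53 × 0.28 / 0.1774 = 13.46 d
  layer 3 (medium sand): t_3 = 11.0 × 0.28 / 0.1774 = 17.36 d
  layer 4 (silty sand): t_4 = 13.5 × 0.22 / 0.1774 = 16.74 d
Total t = Σ t_i = 52.37 days.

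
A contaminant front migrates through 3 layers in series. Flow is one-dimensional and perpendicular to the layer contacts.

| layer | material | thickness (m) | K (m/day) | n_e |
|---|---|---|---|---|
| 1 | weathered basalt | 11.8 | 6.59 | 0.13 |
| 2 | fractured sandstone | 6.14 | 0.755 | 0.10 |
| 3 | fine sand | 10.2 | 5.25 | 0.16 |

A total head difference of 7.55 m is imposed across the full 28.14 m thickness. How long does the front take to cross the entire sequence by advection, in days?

With flow normal to the layers, continuity requires the same specific discharge q through every layer.
Σ(b_i/K_i) = 11.8/6.59 + 6.14/0.755 + 10.2/5.25 = 11.87 d.
q = Δh / Σ(b_i/K_i) = 7.55 / 11.87 = 0.6363 m/day.
In each layer the seepage velocity is v_i = q/n_i, so the layer transit time is t_i = b_i·n_i / q:
  layer 1 (weathered basalt): t_1 = 11.8 × 0.13 / 0.6363 = 2.411 d
  layer 2 (fractured sandstone): t_2 = 6.14 × 0.10 / 0.6363 = 0.9650 d
  layer 3 (fine sand): t_3 = 10.2 × 0.16 / 0.6363 = 2.565 d
Total t = Σ t_i = 5.941 days.

5.94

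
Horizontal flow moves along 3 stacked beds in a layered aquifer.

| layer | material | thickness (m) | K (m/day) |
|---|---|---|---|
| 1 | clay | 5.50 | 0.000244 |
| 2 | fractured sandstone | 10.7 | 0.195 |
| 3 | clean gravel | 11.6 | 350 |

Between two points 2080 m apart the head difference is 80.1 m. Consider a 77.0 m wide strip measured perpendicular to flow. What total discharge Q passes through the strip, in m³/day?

12000

Flow is parallel to layering, so each bed carries its own Darcy discharge and the transmissivities add.
Σ(K_i·b_i) = 0.000244×5.50 + 0.195×10.7 + 350×11.6 = 4062 m²/day.
Hydraulic gradient i = Δh / L = 80.1 / 2080 = 0.03851.
Q = Σ(K_i·b_i) · W · i = 4062 × 77.0 × 0.03851 = 12045 m³/day.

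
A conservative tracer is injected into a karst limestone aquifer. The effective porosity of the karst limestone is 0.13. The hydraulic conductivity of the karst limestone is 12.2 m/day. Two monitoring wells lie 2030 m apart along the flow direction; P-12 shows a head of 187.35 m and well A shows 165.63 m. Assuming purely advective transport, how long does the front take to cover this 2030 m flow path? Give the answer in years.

5.54

Hydraulic gradient i = (187.35 − 165.63) / 2030 = 21.72 / 2030 = 0.01070.
Darcy flux q = K · i = 12.20 × 0.01070 = 0.1305 m/day.
Seepage velocity v = q / n_e = 0.1305 / 0.13 = 1.004 m/day.
Travel time t = L / v = 2030 / 1.004 = 2022 days = 5.535 years.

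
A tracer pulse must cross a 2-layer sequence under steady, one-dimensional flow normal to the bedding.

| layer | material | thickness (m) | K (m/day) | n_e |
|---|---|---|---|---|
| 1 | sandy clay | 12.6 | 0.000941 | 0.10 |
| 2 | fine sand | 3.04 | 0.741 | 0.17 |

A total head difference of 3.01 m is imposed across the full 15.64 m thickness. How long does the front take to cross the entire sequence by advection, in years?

With flow normal to the layers, continuity requires the same specific discharge q through every layer.
Σ(b_i/K_i) = 12.6/0.000941 + 3.04/0.741 = 13394 d.
q = Δh / Σ(b_i/K_i) = 3.01 / 13394 = 0.0002247 m/day.
In each layer the seepage velocity is v_i = q/n_i, so the layer transit time is t_i = b_i·n_i / q:
  layer 1 (sandy clay): t_1 = 12.6 × 0.10 / 0.0002247 = 5607 d
  layer 2 (fine sand): t_2 = 3.04 × 0.17 / 0.0002247 = 2300 d
Total t = Σ t_i = 7907 days = 21.65 years.

21.6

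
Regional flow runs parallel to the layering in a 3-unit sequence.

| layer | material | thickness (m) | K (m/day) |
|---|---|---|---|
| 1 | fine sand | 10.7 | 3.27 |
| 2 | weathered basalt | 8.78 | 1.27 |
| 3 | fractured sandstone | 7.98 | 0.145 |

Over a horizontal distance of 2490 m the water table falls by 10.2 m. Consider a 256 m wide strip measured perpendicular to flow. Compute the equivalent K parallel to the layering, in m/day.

1.72

Flow is parallel to layering, so each bed carries its own Darcy discharge and the transmissivities add.
Σ(K_i·b_i) = 3.27×10.7 + 1.27×8.78 + 0.145×7.98 = 47.30 m²/day.
Total thickness b = 27.46 m, so K_eq = Σ(K_i·b_i)/b = 1.722 m/day.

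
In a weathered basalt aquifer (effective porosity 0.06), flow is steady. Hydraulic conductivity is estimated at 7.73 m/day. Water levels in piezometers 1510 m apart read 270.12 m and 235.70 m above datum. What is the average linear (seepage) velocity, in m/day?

Hydraulic gradient i = (270.12 − 235.70) / 1510 = 34.42 / 1510 = 0.02279.
Darcy flux q = K · i = 7.730 × 0.02279 = 0.1762 m/day.
Seepage velocity v = q / n_e = 0.1762 / 0.06 = 2.937 m/day.

2.94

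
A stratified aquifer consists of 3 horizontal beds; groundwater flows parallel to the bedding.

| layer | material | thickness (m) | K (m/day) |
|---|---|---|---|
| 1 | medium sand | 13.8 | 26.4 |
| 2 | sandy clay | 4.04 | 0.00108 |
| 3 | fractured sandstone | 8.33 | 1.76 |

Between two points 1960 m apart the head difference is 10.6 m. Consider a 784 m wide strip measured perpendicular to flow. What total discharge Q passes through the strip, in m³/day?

Flow is parallel to layering, so each bed carries its own Darcy discharge and the transmissivities add.
Σ(K_i·b_i) = 26.4×13.8 + 0.00108×4.04 + 1.76×8.33 = 379.0 m²/day.
Hydraulic gradient i = Δh / L = 10.6 / 1960 = 0.005408.
Q = Σ(K_i·b_i) · W · i = 379.0 × 784 × 0.005408 = 1607 m³/day.

1610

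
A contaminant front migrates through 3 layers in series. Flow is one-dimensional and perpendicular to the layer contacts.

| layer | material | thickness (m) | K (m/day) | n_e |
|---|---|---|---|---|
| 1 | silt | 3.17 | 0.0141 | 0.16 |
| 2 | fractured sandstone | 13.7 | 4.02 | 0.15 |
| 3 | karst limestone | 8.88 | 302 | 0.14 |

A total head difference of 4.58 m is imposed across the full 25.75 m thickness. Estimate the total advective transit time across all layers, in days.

With flow normal to the layers, continuity requires the same specific discharge q through every layer.
Σ(b_i/K_i) = 3.17/0.0141 + 13.7/4.02 + 8.88/302 = 228.3 d.
q = Δh / Σ(b_i/K_i) = 4.58 / 228.3 = 0.02006 m/day.
In each layer the seepage velocity is v_i = q/n_i, so the layer transit time is t_i = b_i·n_i / q:
  layer 1 (silt): t_1 = 3.17 × 0.16 / 0.02006 = 25.28 d
  layer 2 (fractured sandstone): t_2 = 13.7 × 0.15 / 0.02006 = 102.4 d
  layer 3 (karst limestone): t_3 = 8.88 × 0.14 / 0.02006 = 61.96 d
Total t = Σ t_i = 189.7 days.

190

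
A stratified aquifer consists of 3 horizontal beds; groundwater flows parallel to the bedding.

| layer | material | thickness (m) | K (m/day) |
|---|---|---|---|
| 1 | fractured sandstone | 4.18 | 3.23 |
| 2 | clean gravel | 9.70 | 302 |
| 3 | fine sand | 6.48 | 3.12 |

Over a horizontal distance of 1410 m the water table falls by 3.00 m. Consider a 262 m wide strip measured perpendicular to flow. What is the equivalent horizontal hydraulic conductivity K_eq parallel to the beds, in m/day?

146

Flow is parallel to layering, so each bed carries its own Darcy discharge and the transmissivities add.
Σ(K_i·b_i) = 3.23×4.18 + 302×9.70 + 3.12×6.48 = 2963 m²/day.
Total thickness b = 20.36 m, so K_eq = Σ(K_i·b_i)/b = 145.5 m/day.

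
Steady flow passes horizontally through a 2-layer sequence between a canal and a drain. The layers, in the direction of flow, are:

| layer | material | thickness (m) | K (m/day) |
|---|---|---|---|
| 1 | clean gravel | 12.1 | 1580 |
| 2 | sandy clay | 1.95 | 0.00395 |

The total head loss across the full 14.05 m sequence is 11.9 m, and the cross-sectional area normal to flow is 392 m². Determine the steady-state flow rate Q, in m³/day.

9.45

Flow is perpendicular to layering, so the layers act in series and the equivalent K is the thickness-weighted harmonic mean.
Total thickness L = 12.1 + 1.95 = 14.05 m.
Σ(b_i/K_i) = 12.1/1580 + 1.95/0.00395 = 493.7 d.
K_eq = L / Σ(b_i/K_i) = 14.05 / 493.7 = 0.02846 m/day.
Q = K_eq · A · (Δh/L) = 0.02846 × 392 × (11.9/14.05) = 9.449 m³/day.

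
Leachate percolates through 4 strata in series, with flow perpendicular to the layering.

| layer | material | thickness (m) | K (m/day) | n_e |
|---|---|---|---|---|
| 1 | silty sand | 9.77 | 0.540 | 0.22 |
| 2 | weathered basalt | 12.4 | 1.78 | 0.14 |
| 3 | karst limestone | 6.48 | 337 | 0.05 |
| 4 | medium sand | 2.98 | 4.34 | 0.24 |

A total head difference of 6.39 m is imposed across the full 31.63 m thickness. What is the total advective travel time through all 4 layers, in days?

19.9

With flow normal to the layers, continuity requires the same specific discharge q through every layer.
Σ(b_i/K_i) = 9.77/0.540 + 12.4/1.78 + 6.48/337 + 2.98/4.34 = 25.76 d.
q = Δh / Σ(b_i/K_i) = 6.39 / 25.76 = 0.2480 m/day.
In each layer the seepage velocity is v_i = q/n_i, so the layer transit time is t_i = b_i·n_i / q:
  layer 1 (silty sand): t_1 = 9.77 × 0.22 / 0.2480 = 8.666 d
  layer 2 (weathered basalt): t_2 = 12.4 × 0.14 / 0.2480 = 7.000 d
  layer 3 (karst limestone): t_3 = 6.48 × 0.05 / 0.2480 = 1.306 d
  layer 4 (medium sand): t_4 = 2.98 × 0.24 / 0.2480 = 2.884 d
Total t = Σ t_i = 19.86 days.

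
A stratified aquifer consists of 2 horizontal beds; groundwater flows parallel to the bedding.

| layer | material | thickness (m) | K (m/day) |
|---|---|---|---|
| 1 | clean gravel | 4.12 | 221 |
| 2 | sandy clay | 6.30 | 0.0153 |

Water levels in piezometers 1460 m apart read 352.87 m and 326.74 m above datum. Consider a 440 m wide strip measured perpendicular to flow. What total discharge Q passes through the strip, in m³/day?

7170

Flow is parallel to layering, so each bed carries its own Darcy discharge and the transmissivities add.
Σ(K_i·b_i) = 221×4.12 + 0.0153×6.30 = 910.6 m²/day.
Hydraulic gradient i = (352.87 − 326.74) / 1460 = 26.13 / 1460 = 0.01790.
Q = Σ(K_i·b_i) · W · i = 910.6 × 440 × 0.01790 = 7171 m³/day.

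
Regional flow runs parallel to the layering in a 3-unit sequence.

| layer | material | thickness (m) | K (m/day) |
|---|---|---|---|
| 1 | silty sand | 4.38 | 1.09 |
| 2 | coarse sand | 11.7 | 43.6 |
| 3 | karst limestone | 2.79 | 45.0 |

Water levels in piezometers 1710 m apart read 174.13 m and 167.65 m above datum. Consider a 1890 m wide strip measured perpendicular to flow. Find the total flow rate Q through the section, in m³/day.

Flow is parallel to layering, so each bed carries its own Darcy discharge and the transmissivities add.
Σ(K_i·b_i) = 1.09×4.38 + 43.6×11.7 + 45.0×2.79 = 640.4 m²/day.
Hydraulic gradient i = (174.13 − 167.65) / 1710 = 6.48 / 1710 = 0.003789.
Q = Σ(K_i·b_i) · W · i = 640.4 × 1890 × 0.003789 = 4587 m³/day.

4590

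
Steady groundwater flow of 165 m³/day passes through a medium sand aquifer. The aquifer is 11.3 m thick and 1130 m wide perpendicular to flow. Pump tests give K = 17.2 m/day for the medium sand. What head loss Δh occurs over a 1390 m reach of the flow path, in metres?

1.04

Cross-sectional area A = 1130 × 11.3 = 12769 m².
From Q = K·A·i, i = Q / (K·A) = 165 / (17.20 × 12769) = 0.0007513.
Head loss Δh = i · L = 0.0007513 × 1390 = 1.044 m.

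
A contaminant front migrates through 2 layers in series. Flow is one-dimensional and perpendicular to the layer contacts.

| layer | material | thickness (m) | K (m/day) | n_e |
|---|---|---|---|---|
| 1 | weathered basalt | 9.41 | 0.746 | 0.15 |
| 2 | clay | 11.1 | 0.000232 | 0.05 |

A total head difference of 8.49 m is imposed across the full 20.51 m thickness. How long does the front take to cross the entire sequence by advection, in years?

30.3

With flow normal to the layers, continuity requires the same specific discharge q through every layer.
Σ(b_i/K_i) = 9.41/0.746 + 11.1/0.000232 = 47857 d.
q = Δh / Σ(b_i/K_i) = 8.49 / 47857 = 0.0001774 m/day.
In each layer the seepage velocity is v_i = q/n_i, so the layer transit time is t_i = b_i·n_i / q:
  layer 1 (weathered basalt): t_1 = 9.41 × 0.15 / 0.0001774 = 7957 d
  layer 2 (clay): t_2 = 11.1 × 0.05 / 0.0001774 = 3128 d
Total t = Σ t_i = 11085 days = 30.35 years.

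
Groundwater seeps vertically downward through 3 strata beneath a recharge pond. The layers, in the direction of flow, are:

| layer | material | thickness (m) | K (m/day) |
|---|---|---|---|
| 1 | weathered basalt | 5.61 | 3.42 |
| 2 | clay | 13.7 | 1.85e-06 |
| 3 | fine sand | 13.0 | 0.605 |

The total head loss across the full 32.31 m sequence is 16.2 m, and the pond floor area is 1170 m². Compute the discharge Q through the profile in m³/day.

Flow is perpendicular to layering, so the layers act in series and the equivalent K is the thickness-weighted harmonic mean.
Total thickness L = 5.61 + 13.7 + 13.0 = 32.31 m.
Σ(b_i/K_i) = 5.61/3.42 + 13.7/1.85e-06 + 13.0/0.605 = 7.405e+06 d.
K_eq = L / Σ(b_i/K_i) = 32.31 / 7.405e+06 = 4.363e-06 m/day.
Q = K_eq · A · (Δh/L) = 4.363e-06 × 1170 × (16.2/32.31) = 0.002559 m³/day.

0.00256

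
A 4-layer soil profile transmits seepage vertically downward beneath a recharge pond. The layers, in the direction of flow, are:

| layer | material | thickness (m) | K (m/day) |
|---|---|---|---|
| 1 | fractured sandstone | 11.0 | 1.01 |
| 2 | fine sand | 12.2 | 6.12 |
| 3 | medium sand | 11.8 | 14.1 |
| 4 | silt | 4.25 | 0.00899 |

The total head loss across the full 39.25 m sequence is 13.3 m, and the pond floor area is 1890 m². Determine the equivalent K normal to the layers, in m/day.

Flow is perpendicular to layering, so the layers act in series and the equivalent K is the thickness-weighted harmonic mean.
Total thickness L = 11.0 + 12.2 + 11.8 + 4.25 = 39.25 m.
Σ(b_i/K_i) = 11.0/1.01 + 12.2/6.12 + 11.8/14.1 + 4.25/0.00899 = 486.5 d.
K_eq = L / Σ(b_i/K_i) = 39.25 / 486.5 = 0.08068 m/day.

0.0807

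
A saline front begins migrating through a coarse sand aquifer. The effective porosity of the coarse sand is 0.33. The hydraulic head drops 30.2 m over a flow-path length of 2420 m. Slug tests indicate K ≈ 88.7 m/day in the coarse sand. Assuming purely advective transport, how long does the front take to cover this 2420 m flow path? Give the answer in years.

Hydraulic gradient i = Δh / L = 30.2 / 2420 = 0.01248.
Darcy flux q = K · i = 88.70 × 0.01248 = 1.107 m/day.
Seepage velocity v = q / n_e = 1.107 / 0.33 = 3.354 m/day.
Travel time t = L / v = 2420 / 3.354 = 721.5 days = 1.975 years.

1.98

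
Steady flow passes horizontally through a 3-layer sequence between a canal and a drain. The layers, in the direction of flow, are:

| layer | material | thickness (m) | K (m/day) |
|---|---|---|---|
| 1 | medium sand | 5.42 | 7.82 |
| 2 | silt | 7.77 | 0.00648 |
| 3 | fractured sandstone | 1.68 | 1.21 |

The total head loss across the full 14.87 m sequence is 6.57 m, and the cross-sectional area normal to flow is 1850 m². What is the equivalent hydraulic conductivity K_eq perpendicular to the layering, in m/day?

0.0124

Flow is perpendicular to layering, so the layers act in series and the equivalent K is the thickness-weighted harmonic mean.
Total thickness L = 5.42 + 7.77 + 1.68 = 14.87 m.
Σ(b_i/K_i) = 5.42/7.82 + 7.77/0.00648 + 1.68/1.21 = 1201 d.
K_eq = L / Σ(b_i/K_i) = 14.87 / 1201 = 0.01238 m/day.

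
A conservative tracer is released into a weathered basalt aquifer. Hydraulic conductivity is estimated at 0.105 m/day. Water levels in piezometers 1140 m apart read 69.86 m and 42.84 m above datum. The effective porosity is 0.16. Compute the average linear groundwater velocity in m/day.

Hydraulic gradient i = (69.86 − 42.84) / 1140 = 27.02 / 1140 = 0.02370.
Darcy flux q = K · i = 0.1050 × 0.02370 = 0.002489 m/day.
Seepage velocity v = q / n_e = 0.002489 / 0.16 = 0.01555 m/day.

0.0156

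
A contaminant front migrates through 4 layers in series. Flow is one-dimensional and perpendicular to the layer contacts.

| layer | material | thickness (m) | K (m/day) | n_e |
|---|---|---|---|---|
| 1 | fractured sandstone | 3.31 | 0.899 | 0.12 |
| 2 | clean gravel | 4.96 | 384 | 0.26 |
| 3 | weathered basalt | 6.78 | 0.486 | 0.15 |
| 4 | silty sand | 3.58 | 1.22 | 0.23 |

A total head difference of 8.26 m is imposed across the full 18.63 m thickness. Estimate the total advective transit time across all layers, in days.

8.79

With flow normal to the layers, continuity requires the same specific discharge q through every layer.
Σ(b_i/K_i) = 3.31/0.899 + 4.96/384 + 6.78/0.486 + 3.58/1.22 = 20.58 d.
q = Δh / Σ(b_i/K_i) = 8.26 / 20.58 = 0.4014 m/day.
In each layer the seepage velocity is v_i = q/n_i, so the layer transit time is t_i = b_i·n_i / q:
  layer 1 (fractured sandstone): t_1 = 3.31 × 0.12 / 0.4014 = 0.9896 d
  layer 2 (clean gravel): t_2 = 4.96 × 0.26 / 0.4014 = 3.213 d
  layer 3 (weathered basalt): t_3 = 6.78 × 0.15 / 0.4014 = 2.534 d
  layer 4 (silty sand): t_4 = 3.58 × 0.23 / 0.4014 = 2.052 d
Total t = Σ t_i = 8.788 days.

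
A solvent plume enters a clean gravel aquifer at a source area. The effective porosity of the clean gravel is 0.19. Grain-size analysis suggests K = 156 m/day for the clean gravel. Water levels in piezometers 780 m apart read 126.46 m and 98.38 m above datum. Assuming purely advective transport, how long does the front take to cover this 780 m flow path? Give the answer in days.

Hydraulic gradient i = (126.46 − 98.38) / 780 = 28.08 / 780 = 0.03600.
Darcy flux q = K · i = 156.0 × 0.03600 = 5.616 m/day.
Seepage velocity v = q / n_e = 5.616 / 0.19 = 29.56 m/day.
Travel time t = L / v = 780 / 29.56 = 26.39 days.

26.4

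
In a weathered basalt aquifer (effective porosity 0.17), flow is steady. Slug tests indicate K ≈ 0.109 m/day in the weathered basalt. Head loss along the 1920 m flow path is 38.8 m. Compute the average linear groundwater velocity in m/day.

0.0130

Hydraulic gradient i = Δh / L = 38.8 / 1920 = 0.02021.
Darcy flux q = K · i = 0.1090 × 0.02021 = 0.002203 m/day.
Seepage velocity v = q / n_e = 0.002203 / 0.17 = 0.01296 m/day.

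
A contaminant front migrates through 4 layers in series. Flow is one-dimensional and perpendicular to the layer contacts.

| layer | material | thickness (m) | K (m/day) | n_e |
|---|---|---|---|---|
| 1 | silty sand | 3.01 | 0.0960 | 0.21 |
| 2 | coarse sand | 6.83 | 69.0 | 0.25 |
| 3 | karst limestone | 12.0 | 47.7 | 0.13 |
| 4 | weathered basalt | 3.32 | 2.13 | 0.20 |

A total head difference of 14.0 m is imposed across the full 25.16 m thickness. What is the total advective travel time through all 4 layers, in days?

With flow normal to the layers, continuity requires the same specific discharge q through every layer.
Σ(b_i/K_i) = 3.01/0.0960 + 6.83/69.0 + 12.0/47.7 + 3.32/2.13 = 33.26 d.
q = Δh / Σ(b_i/K_i) = 14.0 / 33.26 = 0.4209 m/day.
In each layer the seepage velocity is v_i = q/n_i, so the layer transit time is t_i = b_i·n_i / q:
  layer 1 (silty sand): t_1 = 3.01 × 0.21 / 0.4209 = 1.502 d
  layer 2 (coarse sand): t_2 = 6.83 × 0.25 / 0.4209 = 4.057 d
  layer 3 (karst limestone): t_3 = 12.0 × 0.13 / 0.4209 = 3.706 d
  layer 4 (weathered basalt): t_4 = 3.32 × 0.20 / 0.4209 = 1.578 d
Total t = Σ t_i = 10.84 days.

10.8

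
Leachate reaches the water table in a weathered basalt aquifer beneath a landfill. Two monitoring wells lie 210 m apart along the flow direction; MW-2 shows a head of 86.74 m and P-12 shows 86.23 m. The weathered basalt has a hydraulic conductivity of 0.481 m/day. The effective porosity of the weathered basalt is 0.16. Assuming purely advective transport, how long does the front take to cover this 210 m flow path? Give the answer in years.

78.8

Hydraulic gradient i = (86.74 − 86.23) / 210 = 0.51 / 210 = 0.002429.
Darcy flux q = K · i = 0.4810 × 0.002429 = 0.001168 m/day.
Seepage velocity v = q / n_e = 0.001168 / 0.16 = 0.007301 m/day.
Travel time t = L / v = 210 / 0.007301 = 28764 days = 78.75 years.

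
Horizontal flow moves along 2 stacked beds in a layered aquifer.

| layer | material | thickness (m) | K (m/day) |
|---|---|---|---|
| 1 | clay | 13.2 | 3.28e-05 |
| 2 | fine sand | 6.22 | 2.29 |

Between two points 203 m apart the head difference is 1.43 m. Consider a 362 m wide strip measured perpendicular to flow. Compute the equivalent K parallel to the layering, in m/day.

0.733

Flow is parallel to layering, so each bed carries its own Darcy discharge and the transmissivities add.
Σ(K_i·b_i) = 3.28e-05×13.2 + 2.29×6.22 = 14.24 m²/day.
Total thickness b = 19.42 m, so K_eq = Σ(K_i·b_i)/b = 0.7335 m/day.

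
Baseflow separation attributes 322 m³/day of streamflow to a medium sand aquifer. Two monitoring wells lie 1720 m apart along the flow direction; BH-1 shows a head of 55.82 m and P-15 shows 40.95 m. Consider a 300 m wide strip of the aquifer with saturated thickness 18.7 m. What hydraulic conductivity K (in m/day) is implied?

Cross-sectional area A = 300 × 18.7 = 5610 m².
Hydraulic gradient i = (55.82 − 40.95) / 1720 = 14.87 / 1720 = 0.008645.
From Q = K·A·i, K = Q / (A·i) = 322 / (5610 × 0.008645) = 6.639 m/day.

6.64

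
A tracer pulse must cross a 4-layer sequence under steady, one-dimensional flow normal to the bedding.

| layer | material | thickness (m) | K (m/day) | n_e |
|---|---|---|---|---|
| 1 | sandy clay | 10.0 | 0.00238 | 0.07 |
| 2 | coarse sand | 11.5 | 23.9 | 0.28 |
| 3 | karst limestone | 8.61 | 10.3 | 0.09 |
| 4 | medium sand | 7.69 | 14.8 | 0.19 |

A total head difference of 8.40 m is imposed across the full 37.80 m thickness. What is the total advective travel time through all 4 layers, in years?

With flow normal to the layers, continuity requires the same specific discharge q through every layer.
Σ(b_i/K_i) = 10.0/0.00238 + 11.5/23.9 + 8.61/10.3 + 7.69/14.8 = 4204 d.
q = Δh / Σ(b_i/K_i) = 8.40 / 4204 = 0.001998 m/day.
In each layer the seepage velocity is v_i = q/n_i, so the layer transit time is t_i = b_i·n_i / q:
  layer 1 (sandy clay): t_1 = 10.0 × 0.07 / 0.001998 = 350.3 d
  layer 2 (coarse sand): t_2 = 11.5 × 0.28 / 0.001998 = 1611 d
  layer 3 (karst limestone): t_3 = 8.61 × 0.09 / 0.001998 = 387.8 d
  layer 4 (medium sand): t_4 = 7.69 × 0.19 / 0.001998 = 731.2 d
Total t = Σ t_i = 3081 days = 8.434 years.

8.43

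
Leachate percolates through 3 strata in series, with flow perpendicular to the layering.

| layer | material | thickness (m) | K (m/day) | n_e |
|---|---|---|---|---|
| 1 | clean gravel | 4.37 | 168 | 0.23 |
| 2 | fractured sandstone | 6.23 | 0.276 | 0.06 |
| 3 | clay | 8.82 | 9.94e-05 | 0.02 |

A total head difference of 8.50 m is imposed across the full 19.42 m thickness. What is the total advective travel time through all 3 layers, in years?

44.5

With flow normal to the layers, continuity requires the same specific discharge q through every layer.
Σ(b_i/K_i) = 4.37/168 + 6.23/0.276 + 8.82/9.94e-05 = 88755 d.
q = Δh / Σ(b_i/K_i) = 8.50 / 88755 = 9.577e-05 m/day.
In each layer the seepage velocity is v_i = q/n_i, so the layer transit time is t_i = b_i·n_i / q:
  layer 1 (clean gravel): t_1 = 4.37 × 0.23 / 9.577e-05 = 10495 d
  layer 2 (fractured sandstone): t_2 = 6.23 × 0.06 / 9.577e-05 = 3903 d
  layer 3 (clay): t_3 = 8.82 × 0.02 / 9.577e-05 = 1842 d
Total t = Σ t_i = 16240 days = 44.46 years.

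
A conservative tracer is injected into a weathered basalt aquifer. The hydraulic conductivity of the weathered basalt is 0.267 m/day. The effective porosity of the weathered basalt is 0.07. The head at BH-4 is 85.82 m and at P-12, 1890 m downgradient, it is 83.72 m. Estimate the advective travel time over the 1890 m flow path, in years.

Hydraulic gradient i = (85.82 − 83.72) / 1890 = 2.1 / 1890 = 0.001111.
Darcy flux q = K · i = 0.2670 × 0.001111 = 0.0002967 m/day.
Seepage velocity v = q / n_e = 0.0002967 / 0.07 = 0.004238 m/day.
Travel time t = L / v = 1890 / 0.004238 = 4.460e+05 days = 1221 years.

1220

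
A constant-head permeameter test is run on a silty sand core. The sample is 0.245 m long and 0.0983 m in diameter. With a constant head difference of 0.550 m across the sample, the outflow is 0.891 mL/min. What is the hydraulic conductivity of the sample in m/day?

Cross-sectional area A = π·(d/2)² = π × (0.0983/2)² = 0.007589 m².
Convert discharge: 0.891 mL/min = 1.485e-08 m³/s.
Darcy's law rearranged: K = Q·L / (A·Δh) = 1.485e-08 × 0.245 / (0.007589 × 0.550) = 8.716e-07 m/s = 0.07531 m/day.

0.0753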